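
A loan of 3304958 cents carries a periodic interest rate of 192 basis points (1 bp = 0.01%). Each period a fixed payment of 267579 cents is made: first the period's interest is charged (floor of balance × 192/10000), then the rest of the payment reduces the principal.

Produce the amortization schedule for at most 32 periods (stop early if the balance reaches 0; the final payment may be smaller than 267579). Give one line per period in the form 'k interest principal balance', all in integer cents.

1 63455 204124 3100834
2 59536 208043 2892791
3 55541 212038 2680753
4 51470 216109 2464644
5 47321 220258 2244386
6 43092 224487 2019899
7 38782 228797 1791102
8 34389 233190 1557912
9 29911 237668 1320244
10 25348 242231 1078013
11 20697 246882 831131
12 15957 251622 579509
13 11126 256453 323056
14 6202 261377 61679
15 1184 61679 0

1. interest=⌊3304958·192/10000⌋=63455; principal=267579-63455=204124; balance=3304958-204124=3100834
2. interest=⌊3100834·192/10000⌋=59536; principal=267579-59536=208043; balance=3100834-208043=2892791
3. interest=⌊2892791·192/10000⌋=55541; principal=267579-55541=212038; balance=2892791-212038=2680753
4. interest=⌊2680753·192/10000⌋=51470; principal=267579-51470=216109; balance=2680753-216109=2464644
5. interest=⌊2464644·192/10000⌋=47321; principal=267579-47321=220258; balance=2464644-220258=2244386
6. interest=⌊2244386·192/10000⌋=43092; principal=267579-43092=224487; balance=2244386-224487=2019899
7. interest=⌊2019899·192/10000⌋=38782; principal=267579-38782=228797; balance=2019899-228797=1791102
8. interest=⌊1791102·192/10000⌋=34389; principal=267579-34389=233190; balance=1791102-233190=1557912
9. interest=⌊1557912·192/10000⌋=29911; principal=267579-29911=237668; balance=1557912-237668=1320244
10. interest=⌊1320244·192/10000⌋=25348; principal=267579-25348=242231; balance=1320244-242231=1078013
11. interest=⌊1078013·192/10000⌋=20697; principal=267579-20697=246882; balance=1078013-246882=831131
12. interest=⌊831131·192/10000⌋=15957; principal=267579-15957=251622; balance=831131-251622=579509
13. interest=⌊579509·192/10000⌋=11126; principal=267579-11126=256453; balance=579509-256453=323056
14. interest=⌊323056·192/10000⌋=6202; principal=267579-6202=261377; balance=323056-261377=61679
15. interest=⌊61679·192/10000⌋=1184; principal=min(267579-1184,61679)=61679; balance=61679-61679=0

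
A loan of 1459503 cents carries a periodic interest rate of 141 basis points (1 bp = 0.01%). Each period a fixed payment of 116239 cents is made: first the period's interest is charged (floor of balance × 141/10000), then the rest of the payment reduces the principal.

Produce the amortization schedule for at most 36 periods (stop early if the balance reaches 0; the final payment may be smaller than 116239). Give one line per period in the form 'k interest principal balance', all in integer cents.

1. interest=⌊1459503·141/10000⌋=20578; principal=116239-20578=95661; balance=1459503-95661=1363842
2. interest=⌊1363842·141/10000⌋=19230; principal=116239-19230=97009; balance=1363842-97009=1266833
3. interest=⌊1266833·141/10000⌋=17862; principal=116239-17862=98377; balance=1266833-98377=1168456
4. interest=⌊1168456·141/10000⌋=16475; principal=116239-16475=99764; balance=1168456-99764=1068692
5. interest=⌊1068692·141/10000⌋=15068; principal=116239-15068=101171; balance=1068692-101171=967521
6. interest=⌊967521·141/10000⌋=13642; principal=116239-13642=102597; balance=967521-102597=864924
7. interest=⌊864924·141/10000⌋=12195; principal=116239-12195=104044; balance=864924-104044=760880
8. interest=⌊760880·141/10000⌋=10728; principal=116239-10728=105511; balance=760880-105511=655369
9. interest=⌊655369·141/10000⌋=9240; principal=116239-9240=106999; balance=655369-106999=548370
10. interest=⌊548370·141/10000⌋=7732; principal=116239-7732=108507; balance=548370-108507=439863
11. interest=⌊439863·141/10000⌋=6202; principal=116239-6202=110037; balance=439863-110037=329826
12. interest=⌊329826·141/10000⌋=4650; principal=116239-4650=111589; balance=329826-111589=218237
13. interest=⌊218237·141/10000⌋=3077; principal=116239-3077=113162; balance=218237-113162=105075
14. interest=⌊105075·141/10000⌋=1481; principal=min(116239-1481,105075)=105075; balance=105075-105075=0

1 20578 95661 1363842
2 19230 97009 1266833
3 17862 98377 1168456
4 16475 99764 1068692
5 15068 101171 967521
6 13642 102597 864924
7 12195 104044 760880
8 10728 105511 655369
9 9240 106999 548370
10 7732 108507 439863
11 6202 110037 329826
12 4650 111589 218237
13 3077 113162 105075
14 1481 105075 0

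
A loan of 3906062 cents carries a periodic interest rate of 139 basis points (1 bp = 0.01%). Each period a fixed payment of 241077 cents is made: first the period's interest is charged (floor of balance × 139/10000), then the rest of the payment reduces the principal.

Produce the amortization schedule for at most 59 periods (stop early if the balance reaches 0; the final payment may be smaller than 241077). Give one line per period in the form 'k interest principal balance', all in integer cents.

1 54294 186783 3719279
2 51697 189380 3529899
3 49065 192012 3337887
4 46396 194681 3143206
5 43690 197387 2945819
6 40946 200131 2745688
7 38165 202912 2542776
8 35344 205733 2337043
9 32484 208593 2128450
10 29585 211492 1916958
11 26645 214432 1702526
12 23665 217412 1485114
13 20643 220434 1264680
14 17579 223498 1041182
15 14472 226605 814577
16 11322 229755 584822
17 8129 232948 351874
18 4891 236186 115688
19 1608 115688 0

1. interest=⌊3906062·139/10000⌋=54294; principal=241077-54294=186783; balance=3906062-186783=3719279
2. interest=⌊3719279·139/10000⌋=51697; principal=241077-51697=189380; balance=3719279-189380=3529899
3. interest=⌊3529899·139/10000⌋=49065; principal=241077-49065=192012; balance=3529899-192012=3337887
4. interest=⌊3337887·139/10000⌋=46396; principal=241077-46396=194681; balance=3337887-194681=3143206
5. interest=⌊3143206·139/10000⌋=43690; principal=241077-43690=197387; balance=3143206-197387=2945819
6. interest=⌊2945819·139/10000⌋=40946; principal=241077-40946=200131; balance=2945819-200131=2745688
7. interest=⌊2745688·139/10000⌋=38165; principal=241077-38165=202912; balance=2745688-202912=2542776
8. interest=⌊2542776·139/10000⌋=35344; principal=241077-35344=205733; balance=2542776-205733=2337043
9. interest=⌊2337043·139/10000⌋=32484; principal=241077-32484=208593; balance=2337043-208593=2128450
10. interest=⌊2128450·139/10000⌋=29585; principal=241077-29585=211492; balance=2128450-211492=1916958
11. interest=⌊1916958·139/10000⌋=26645; principal=241077-26645=214432; balance=1916958-214432=1702526
12. interest=⌊1702526·139/10000⌋=23665; principal=241077-23665=217412; balance=1702526-217412=1485114
13. interest=⌊1485114·139/10000⌋=20643; principal=241077-20643=220434; balance=1485114-220434=1264680
14. interest=⌊1264680·139/10000⌋=17579; principal=241077-17579=223498; balance=1264680-223498=1041182
15. interest=⌊1041182·139/10000⌋=14472; principal=241077-14472=226605; balance=1041182-226605=814577
16. interest=⌊814577·139/10000⌋=11322; principal=241077-11322=229755; balance=814577-229755=584822
17. interest=⌊584822·139/10000⌋=8129; principal=241077-8129=232948; balance=584822-232948=351874
18. interest=⌊351874·139/10000⌋=4891; principal=241077-4891=236186; balance=351874-236186=115688
19. interest=⌊115688·139/10000⌋=1608; principal=min(241077-1608,115688)=115688; balance=115688-115688=0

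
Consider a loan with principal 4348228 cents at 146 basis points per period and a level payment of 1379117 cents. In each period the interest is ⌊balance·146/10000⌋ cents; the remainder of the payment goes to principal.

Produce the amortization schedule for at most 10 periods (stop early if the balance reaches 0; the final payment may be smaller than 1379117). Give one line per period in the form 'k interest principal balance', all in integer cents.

1 63484 1315633 3032595
2 44275 1334842 1697753
3 24787 1354330 343423
4 5013 343423 0

1. interest=⌊4348228·146/10000⌋=63484; principal=1379117-63484=1315633; balance=4348228-1315633=3032595
2. interest=⌊3032595·146/10000⌋=44275; principal=1379117-44275=1334842; balance=3032595-1334842=1697753
3. interest=⌊1697753·146/10000⌋=24787; principal=1379117-24787=1354330; balance=1697753-1354330=343423
4. interest=⌊343423·146/10000⌋=5013; principal=min(1379117-5013,343423)=343423; balance=343423-343423=0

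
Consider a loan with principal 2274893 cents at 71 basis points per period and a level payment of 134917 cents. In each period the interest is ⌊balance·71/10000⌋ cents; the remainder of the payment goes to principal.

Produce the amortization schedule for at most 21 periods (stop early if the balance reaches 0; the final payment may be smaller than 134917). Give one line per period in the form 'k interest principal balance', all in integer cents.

1 16151 118766 2156127
2 15308 119609 2036518
3 14459 120458 1916060
4 13604 121313 1794747
5 12742 122175 1672572
6 11875 123042 1549530
7 11001 123916 1425614
8 10121 124796 1300818
9 9235 125682 1175136
10 8343 126574 1048562
11 7444 127473 921089
12 6539 128378 792711
13 5628 129289 663422
14 4710 130207 533215
15 3785 131132 402083
16 2854 132063 270020
17 1917 133000 137020
18 972 133945 3075
19 21 3075 0

1. interest=⌊2274893·71/10000⌋=16151; principal=134917-16151=118766; balance=2274893-118766=2156127
2. interest=⌊2156127·71/10000⌋=15308; principal=134917-15308=119609; balance=2156127-119609=2036518
3. interest=⌊2036518·71/10000⌋=14459; principal=134917-14459=120458; balance=2036518-120458=1916060
4. interest=⌊1916060·71/10000⌋=13604; principal=134917-13604=121313; balance=1916060-121313=1794747
5. interest=⌊1794747·71/10000⌋=12742; principal=134917-12742=122175; balance=1794747-122175=1672572
6. interest=⌊1672572·71/10000⌋=11875; principal=134917-11875=123042; balance=1672572-123042=1549530
7. interest=⌊1549530·71/10000⌋=11001; principal=134917-11001=123916; balance=1549530-123916=1425614
8. interest=⌊1425614·71/10000⌋=10121; principal=134917-10121=124796; balance=1425614-124796=1300818
9. interest=⌊1300818·71/10000⌋=9235; principal=134917-9235=125682; balance=1300818-125682=1175136
10. interest=⌊1175136·71/10000⌋=8343; principal=134917-8343=126574; balance=1175136-126574=1048562
11. interest=⌊1048562·71/10000⌋=7444; principal=134917-7444=127473; balance=1048562-127473=921089
12. interest=⌊921089·71/10000⌋=6539; principal=134917-6539=128378; balance=921089-128378=792711
13. interest=⌊792711·71/10000⌋=5628; principal=134917-5628=129289; balance=792711-129289=663422
14. interest=⌊663422·71/10000⌋=4710; principal=134917-4710=130207; balance=663422-130207=533215
15. interest=⌊533215·71/10000⌋=3785; principal=134917-3785=131132; balance=533215-131132=402083
16. interest=⌊402083·71/10000⌋=2854; principal=134917-2854=132063; balance=402083-132063=270020
17. interest=⌊270020·71/10000⌋=1917; principal=134917-1917=133000; balance=270020-133000=137020
18. interest=⌊137020·71/10000⌋=972; principal=134917-972=133945; balance=137020-133945=3075
19. interest=⌊3075·71/10000⌋=21; principal=min(134917-21,3075)=3075; balance=3075-3075=0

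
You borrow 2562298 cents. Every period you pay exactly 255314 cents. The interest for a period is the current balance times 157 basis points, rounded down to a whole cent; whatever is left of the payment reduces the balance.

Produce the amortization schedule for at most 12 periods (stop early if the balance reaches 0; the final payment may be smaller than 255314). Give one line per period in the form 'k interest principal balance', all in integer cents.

1. interest=⌊2562298·157/10000⌋=40228; principal=255314-40228=215086; balance=2562298-215086=2347212
2. interest=⌊2347212·157/10000⌋=36851; principal=255314-36851=218463; balance=2347212-218463=2128749
3. interest=⌊2128749·157/10000⌋=33421; principal=255314-33421=221893; balance=2128749-221893=1906856
4. interest=⌊1906856·157/10000⌋=29937; principal=255314-29937=225377; balance=1906856-225377=1681479
5. interest=⌊1681479·157/10000⌋=26399; principal=255314-26399=228915; balance=1681479-228915=1452564
6. interest=⌊1452564·157/10000⌋=22805; principal=255314-22805=232509; balance=1452564-232509=1220055
7. interest=⌊1220055·157/10000⌋=19154; principal=255314-19154=236160; balance=1220055-236160=983895
8. interest=⌊983895·157/10000⌋=15447; principal=255314-15447=239867; balance=983895-239867=744028
9. interest=⌊744028·157/10000⌋=11681; principal=255314-11681=243633; balance=744028-243633=500395
10. interest=⌊500395·157/10000⌋=7856; principal=255314-7856=247458; balance=500395-247458=252937
11. interest=⌊252937·157/10000⌋=3971; principal=255314-3971=251343; balance=252937-251343=1594
12. interest=⌊1594·157/10000⌋=25; principal=min(255314-25,1594)=1594; balance=1594-1594=0

1 40228 215086 2347212
2 36851 218463 2128749
3 33421 221893 1906856
4 29937 225377 1681479
5 26399 228915 1452564
6 22805 232509 1220055
7 19154 236160 983895
8 15447 239867 744028
9 11681 243633 500395
10 7856 247458 252937
11 3971 251343 1594
12 25 1594 0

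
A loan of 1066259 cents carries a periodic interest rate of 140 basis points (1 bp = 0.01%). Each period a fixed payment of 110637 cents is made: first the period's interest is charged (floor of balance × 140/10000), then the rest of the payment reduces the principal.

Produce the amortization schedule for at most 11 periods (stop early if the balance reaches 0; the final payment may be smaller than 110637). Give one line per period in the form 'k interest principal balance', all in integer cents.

1. interest=⌊1066259·140/10000⌋=14927; principal=110637-14927=95710; balance=1066259-95710=970549
2. interest=⌊970549·140/10000⌋=13587; principal=110637-13587=97050; balance=970549-97050=873499
3. interest=⌊873499·140/10000⌋=12228; principal=110637-12228=98409; balance=873499-98409=775090
4. interest=⌊775090·140/10000⌋=10851; principal=110637-10851=99786; balance=775090-99786=675304
5. interest=⌊675304·140/10000⌋=9454; principal=110637-9454=101183; balance=675304-101183=574121
6. interest=⌊574121·140/10000⌋=8037; principal=110637-8037=102600; balance=574121-102600=471521
7. interest=⌊471521·140/10000⌋=6601; principal=110637-6601=104036; balance=471521-104036=367485
8. interest=⌊367485·140/10000⌋=5144; principal=110637-5144=105493; balance=367485-105493=261992
9. interest=⌊261992·140/10000⌋=3667; principal=110637-3667=106970; balance=261992-106970=155022
10. interest=⌊155022·140/10000⌋=2170; principal=110637-2170=108467; balance=155022-108467=46555
11. interest=⌊46555·140/10000⌋=651; principal=min(110637-651,46555)=46555; balance=46555-46555=0

1 14927 95710 970549
2 13587 97050 873499
3 12228 98409 775090
4 10851 99786 675304
5 9454 101183 574121
6 8037 102600 471521
7 6601 104036 367485
8 5144 105493 261992
9 3667 106970 155022
10 2170 108467 46555
11 651 46555 0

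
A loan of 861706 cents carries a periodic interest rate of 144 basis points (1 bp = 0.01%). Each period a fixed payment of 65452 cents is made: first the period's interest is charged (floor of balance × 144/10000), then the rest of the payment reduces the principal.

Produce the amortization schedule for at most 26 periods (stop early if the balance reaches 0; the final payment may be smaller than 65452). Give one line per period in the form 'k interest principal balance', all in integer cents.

1. interest=⌊861706·144/10000⌋=12408; principal=65452-12408=53044; balance=861706-53044=808662
2. interest=⌊808662·144/10000⌋=11644; principal=65452-11644=53808; balance=808662-53808=754854
3. interest=⌊754854·144/10000⌋=10869; principal=65452-10869=54583; balance=754854-54583=700271
4. interest=⌊700271·144/10000⌋=10083; principal=65452-10083=55369; balance=700271-55369=644902
5. interest=⌊644902·144/10000⌋=9286; principal=65452-9286=56166; balance=644902-56166=588736
6. interest=⌊588736·144/10000⌋=8477; principal=65452-8477=56975; balance=588736-56975=531761
7. interest=⌊531761·144/10000⌋=7657; principal=65452-7657=57795; balance=531761-57795=473966
8. interest=⌊473966·144/10000⌋=6825; principal=65452-6825=58627; balance=473966-58627=415339
9. interest=⌊415339·144/10000⌋=5980; principal=65452-5980=59472; balance=415339-59472=355867
10. interest=⌊355867·144/10000⌋=5124; principal=65452-5124=60328; balance=355867-60328=295539
11. interest=⌊295539·144/10000⌋=4255; principal=65452-4255=61197; balance=295539-61197=234342
12. interest=⌊234342·144/10000⌋=3374; principal=65452-3374=62078; balance=234342-62078=172264
13. interest=⌊172264·144/10000⌋=2480; principal=65452-2480=62972; balance=172264-62972=109292
14. interest=⌊109292·144/10000⌋=1573; principal=65452-1573=63879; balance=109292-63879=45413
15. interest=⌊45413·144/10000⌋=653; principal=min(65452-653,45413)=45413; balance=45413-45413=0

1 12408 53044 808662
2 11644 53808 754854
3 10869 54583 700271
4 10083 55369 644902
5 9286 56166 588736
6 8477 56975 531761
7 7657 57795 473966
8 6825 58627 415339
9 5980 59472 355867
10 5124 60328 295539
11 4255 61197 234342
12 3374 62078 172264
13 2480 62972 109292
14 1573 63879 45413
15 653 45413 0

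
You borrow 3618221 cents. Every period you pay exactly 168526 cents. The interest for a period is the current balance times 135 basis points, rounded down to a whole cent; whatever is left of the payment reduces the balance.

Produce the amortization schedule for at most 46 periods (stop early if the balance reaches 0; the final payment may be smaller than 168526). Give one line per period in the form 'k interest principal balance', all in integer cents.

1. interest=⌊3618221·135/10000⌋=48845; principal=168526-48845=119681; balance=3618221-119681=3498540
2. interest=⌊3498540·135/10000⌋=47230; principal=168526-47230=121296; balance=3498540-121296=3377244
3. interest=⌊3377244·135/10000⌋=45592; principal=168526-45592=122934; balance=3377244-122934=3254310
4. interest=⌊3254310·135/10000⌋=43933; principal=168526-43933=124593; balance=3254310-124593=3129717
5. interest=⌊3129717·135/10000⌋=42251; principal=168526-42251=126275; balance=3129717-126275=3003442
6. interest=⌊3003442·135/10000⌋=40546; principal=168526-40546=127980; balance=3003442-127980=2875462
7. interest=⌊2875462·135/10000⌋=38818; principal=168526-38818=129708; balance=2875462-129708=2745754
8. interest=⌊2745754·135/10000⌋=37067; principal=168526-37067=131459; balance=2745754-131459=2614295
9. interest=⌊2614295·135/10000⌋=35292; principal=168526-35292=133234; balance=2614295-133234=2481061
10. interest=⌊2481061·135/10000⌋=33494; principal=168526-33494=135032; balance=2481061-135032=2346029
11. interest=⌊2346029·135/10000⌋=31671; principal=168526-31671=136855; balance=2346029-136855=2209174
12. interest=⌊2209174·135/10000⌋=29823; principal=168526-29823=138703; balance=2209174-138703=2070471
13. interest=⌊2070471·135/10000⌋=27951; principal=168526-27951=140575; balance=2070471-140575=1929896
14. interest=⌊1929896·135/10000⌋=26053; principal=168526-26053=142473; balance=1929896-142473=1787423
15. interest=⌊1787423·135/10000⌋=24130; principal=168526-24130=144396; balance=1787423-144396=1643027
16. interest=⌊1643027·135/10000⌋=22180; principal=168526-22180=146346; balance=1643027-146346=1496681
17. interest=⌊1496681·135/10000⌋=20205; principal=168526-20205=148321; balance=1496681-148321=1348360
18. interest=⌊1348360·135/10000⌋=18202; principal=168526-18202=150324; balance=1348360-150324=1198036
19. interest=⌊1198036·135/10000⌋=16173; principal=168526-16173=152353; balance=1198036-152353=1045683
20. interest=⌊1045683·135/10000⌋=14116; principal=168526-14116=154410; balance=1045683-154410=891273
21. interest=⌊891273·135/10000⌋=12032; principal=168526-12032=156494; balance=891273-156494=734779
22. interest=⌊734779·135/10000⌋=9919; principal=168526-9919=158607; balance=734779-158607=576172
23. interest=⌊576172·135/10000⌋=7778; principal=168526-7778=160748; balance=576172-160748=415424
24. interest=⌊415424·135/10000⌋=5608; principal=168526-5608=162918; balance=415424-162918=252506
25. interest=⌊252506·135/10000⌋=3408; principal=168526-3408=165118; balance=252506-165118=87388
26. interest=⌊87388·135/10000⌋=1179; principal=min(168526-1179,87388)=87388; balance=87388-87388=0

1 48845 119681 3498540
2 47230 121296 3377244
3 45592 122934 3254310
4 43933 124593 3129717
5 42251 126275 3003442
6 40546 127980 2875462
7 38818 129708 2745754
8 37067 131459 2614295
9 35292 133234 2481061
10 33494 135032 2346029
11 31671 136855 2209174
12 29823 138703 2070471
13 27951 140575 1929896
14 26053 142473 1787423
15 24130 144396 1643027
16 22180 146346 1496681
17 20205 148321 1348360
18 18202 150324 1198036
19 16173 152353 1045683
20 14116 154410 891273
21 12032 156494 734779
22 9919 158607 576172
23 7778 160748 415424
24 5608 162918 252506
25 3408 165118 87388
26 1179 87388 0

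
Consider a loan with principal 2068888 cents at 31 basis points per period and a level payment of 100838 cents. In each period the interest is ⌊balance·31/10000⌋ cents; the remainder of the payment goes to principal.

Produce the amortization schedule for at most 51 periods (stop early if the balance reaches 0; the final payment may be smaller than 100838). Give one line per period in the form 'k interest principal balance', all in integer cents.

1 6413 94425 1974463
2 6120 94718 1879745
3 5827 95011 1784734
4 5532 95306 1689428
5 5237 95601 1593827
6 4940 95898 1497929
7 4643 96195 1401734
8 4345 96493 1305241
9 4046 96792 1208449
10 3746 97092 1111357
11 3445 97393 1013964
12 3143 97695 916269
13 2840 97998 818271
14 2536 98302 719969
15 2231 98607 621362
16 1926 98912 522450
17 1619 99219 423231
18 1312 99526 323705
19 1003 99835 223870
20 693 100145 123725
21 383 100455 23270
22 72 23270 0

1. interest=⌊2068888·31/10000⌋=6413; principal=100838-6413=94425; balance=2068888-94425=1974463
2. interest=⌊1974463·31/10000⌋=6120; principal=100838-6120=94718; balance=1974463-94718=1879745
3. interest=⌊1879745·31/10000⌋=5827; principal=100838-5827=95011; balance=1879745-95011=1784734
4. interest=⌊1784734·31/10000⌋=5532; principal=100838-5532=95306; balance=1784734-95306=1689428
5. interest=⌊1689428·31/10000⌋=5237; principal=100838-5237=95601; balance=1689428-95601=1593827
6. interest=⌊1593827·31/10000⌋=4940; principal=100838-4940=95898; balance=1593827-95898=1497929
7. interest=⌊1497929·31/10000⌋=4643; principal=100838-4643=96195; balance=1497929-96195=1401734
8. interest=⌊1401734·31/10000⌋=4345; principal=100838-4345=96493; balance=1401734-96493=1305241
9. interest=⌊1305241·31/10000⌋=4046; principal=100838-4046=96792; balance=1305241-96792=1208449
10. interest=⌊1208449·31/10000⌋=3746; principal=100838-3746=97092; balance=1208449-97092=1111357
11. interest=⌊1111357·31/10000⌋=3445; principal=100838-3445=97393; balance=1111357-97393=1013964
12. interest=⌊1013964·31/10000⌋=3143; principal=100838-3143=97695; balance=1013964-97695=916269
13. interest=⌊916269·31/10000⌋=2840; principal=100838-2840=97998; balance=916269-97998=818271
14. interest=⌊818271·31/10000⌋=2536; principal=100838-2536=98302; balance=818271-98302=719969
15. interest=⌊719969·31/10000⌋=2231; principal=100838-2231=98607; balance=719969-98607=621362
16. interest=⌊621362·31/10000⌋=1926; principal=100838-1926=98912; balance=621362-98912=522450
17. interest=⌊522450·31/10000⌋=1619; principal=100838-1619=99219; balance=522450-99219=423231
18. interest=⌊423231·31/10000⌋=1312; principal=100838-1312=99526; balance=423231-99526=323705
19. interest=⌊323705·31/10000⌋=1003; principal=100838-1003=99835; balance=323705-99835=223870
20. interest=⌊223870·31/10000⌋=693; principal=100838-693=100145; balance=223870-100145=123725
21. interest=⌊123725·31/10000⌋=383; principal=100838-383=100455; balance=123725-100455=23270
22. interest=⌊23270·31/10000⌋=72; principal=min(100838-72,23270)=23270; balance=23270-23270=0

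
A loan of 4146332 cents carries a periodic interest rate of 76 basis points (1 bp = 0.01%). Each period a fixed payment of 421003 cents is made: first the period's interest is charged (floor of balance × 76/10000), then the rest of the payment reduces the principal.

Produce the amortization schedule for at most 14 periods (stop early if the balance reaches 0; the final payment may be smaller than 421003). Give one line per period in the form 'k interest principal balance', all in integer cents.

1 31512 389491 3756841
2 28551 392452 3364389
3 25569 395434 2968955
4 22564 398439 2570516
5 19535 401468 2169048
6 16484 404519 1764529
7 13410 407593 1356936
8 10312 410691 946245
9 7191 413812 532433
10 4046 416957 115476
11 877 115476 0

1. interest=⌊4146332·76/10000⌋=31512; principal=421003-31512=389491; balance=4146332-389491=3756841
2. interest=⌊3756841·76/10000⌋=28551; principal=421003-28551=392452; balance=3756841-392452=3364389
3. interest=⌊3364389·76/10000⌋=25569; principal=421003-25569=395434; balance=3364389-395434=2968955
4. interest=⌊2968955·76/10000⌋=22564; principal=421003-22564=398439; balance=2968955-398439=2570516
5. interest=⌊2570516·76/10000⌋=19535; principal=421003-19535=401468; balance=2570516-401468=2169048
6. interest=⌊2169048·76/10000⌋=16484; principal=421003-16484=404519; balance=2169048-404519=1764529
7. interest=⌊1764529·76/10000⌋=13410; principal=421003-13410=407593; balance=1764529-407593=1356936
8. interest=⌊1356936·76/10000⌋=10312; principal=421003-10312=410691; balance=1356936-410691=946245
9. interest=⌊946245·76/10000⌋=7191; principal=421003-7191=413812; balance=946245-413812=532433
10. interest=⌊532433·76/10000⌋=4046; principal=421003-4046=416957; balance=532433-416957=115476
11. interest=⌊115476·76/10000⌋=877; principal=min(421003-877,115476)=115476; balance=115476-115476=0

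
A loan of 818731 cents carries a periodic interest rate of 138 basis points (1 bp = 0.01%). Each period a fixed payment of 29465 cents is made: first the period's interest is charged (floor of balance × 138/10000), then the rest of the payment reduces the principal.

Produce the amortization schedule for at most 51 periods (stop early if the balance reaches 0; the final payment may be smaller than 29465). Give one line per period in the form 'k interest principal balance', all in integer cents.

1. interest=⌊818731·138/10000⌋=11298; principal=29465-11298=18167; balance=818731-18167=800564
2. interest=⌊800564·138/10000⌋=11047; principal=29465-11047=18418; balance=800564-18418=782146
3. interest=⌊782146·138/10000⌋=10793; principal=29465-10793=18672; balance=782146-18672=763474
4. interest=⌊763474·138/10000⌋=10535; principal=29465-10535=18930; balance=763474-18930=744544
5. interest=⌊744544·138/10000⌋=10274; principal=29465-10274=19191; balance=744544-19191=725353
6. interest=⌊725353·138/10000⌋=10009; principal=29465-10009=19456; balance=725353-19456=705897
7. interest=⌊705897·138/10000⌋=9741; principal=29465-9741=19724; balance=705897-19724=686173
8. interest=⌊686173·138/10000⌋=9469; principal=29465-9469=19996; balance=686173-19996=666177
9. interest=⌊666177·138/10000⌋=9193; principal=29465-9193=20272; balance=666177-20272=645905
10. interest=⌊645905·138/10000⌋=8913; principal=29465-8913=20552; balance=645905-20552=625353
11. interest=⌊625353·138/10000⌋=8629; principal=29465-8629=20836; balance=625353-20836=604517
12. interest=⌊604517·138/10000⌋=8342; principal=29465-8342=21123; balance=604517-21123=583394
13. interest=⌊583394·138/10000⌋=8050; principal=29465-8050=21415; balance=583394-21415=561979
14. interest=⌊561979·138/10000⌋=7755; principal=29465-7755=21710; balance=561979-21710=540269
15. interest=⌊540269·138/10000⌋=7455; principal=29465-7455=22010; balance=540269-22010=518259
16. interest=⌊518259·138/10000⌋=7151; principal=29465-7151=22314; balance=518259-22314=495945
17. interest=⌊495945·138/10000⌋=6844; principal=29465-6844=22621; balance=495945-22621=473324
18. interest=⌊473324·138/10000⌋=6531; principal=29465-6531=22934; balance=473324-22934=450390
19. interest=⌊450390·138/10000⌋=6215; principal=29465-6215=23250; balance=450390-23250=427140
20. interest=⌊427140·138/10000⌋=5894; principal=29465-5894=23571; balance=427140-23571=403569
21. interest=⌊403569·138/10000⌋=5569; principal=29465-5569=23896; balance=403569-23896=379673
22. interest=⌊379673·138/10000⌋=5239; principal=29465-5239=24226; balance=379673-24226=355447
23. interest=⌊355447·138/10000⌋=4905; principal=29465-4905=24560; balance=355447-24560=330887
24. interest=⌊330887·138/10000⌋=4566; principal=29465-4566=24899; balance=330887-24899=305988
25. interest=⌊305988·138/10000⌋=4222; principal=29465-4222=25243; balance=305988-25243=280745
26. interest=⌊280745·138/10000⌋=3874; principal=29465-3874=25591; balance=280745-25591=255154
27. interest=⌊255154·138/10000⌋=3521; principal=29465-3521=25944; balance=255154-25944=229210
28. interest=⌊229210·138/10000⌋=3163; principal=29465-3163=26302; balance=229210-26302=202908
29. interest=⌊202908·138/10000⌋=2800; principal=29465-2800=26665; balance=202908-26665=176243
30. interest=⌊176243·138/10000⌋=2432; principal=29465-2432=27033; balance=176243-27033=149210
31. interest=⌊149210·138/10000⌋=2059; principal=29465-2059=27406; balance=149210-27406=121804
32. interest=⌊121804·138/10000⌋=1680; principal=29465-1680=27785; balance=121804-27785=94019
33. interest=⌊94019·138/10000⌋=1297; principal=29465-1297=28168; balance=94019-28168=65851
34. interest=⌊65851·138/10000⌋=908; principal=29465-908=28557; balance=65851-28557=37294
35. interest=⌊37294·138/10000⌋=514; principal=29465-514=28951; balance=37294-28951=8343
36. interest=⌊8343·138/10000⌋=115; principal=min(29465-115,8343)=8343; balance=8343-8343=0

1 11298 18167 800564
2 11047 18418 782146
3 10793 18672 763474
4 10535 18930 744544
5 10274 19191 725353
6 10009 19456 705897
7 9741 19724 686173
8 9469 19996 666177
9 9193 20272 645905
10 8913 20552 625353
11 8629 20836 604517
12 8342 21123 583394
13 8050 21415 561979
14 7755 21710 540269
15 7455 22010 518259
16 7151 22314 495945
17 6844 22621 473324
18 6531 22934 450390
19 6215 23250 427140
20 5894 23571 403569
21 5569 23896 379673
22 5239 24226 355447
23 4905 24560 330887
24 4566 24899 305988
25 4222 25243 280745
26 3874 25591 255154
27 3521 25944 229210
28 3163 26302 202908
29 2800 26665 176243
30 2432 27033 149210
31 2059 27406 121804
32 1680 27785 94019
33 1297 28168 65851
34 908 28557 37294
35 514 28951 8343
36 115 8343 0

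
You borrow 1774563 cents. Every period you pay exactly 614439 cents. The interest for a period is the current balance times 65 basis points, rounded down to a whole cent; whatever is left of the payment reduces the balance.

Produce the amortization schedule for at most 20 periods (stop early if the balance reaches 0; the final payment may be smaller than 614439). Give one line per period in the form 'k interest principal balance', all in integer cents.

1. interest=⌊1774563·65/10000⌋=11534; principal=614439-11534=602905; balance=1774563-602905=1171658
2. interest=⌊1171658·65/10000⌋=7615; principal=614439-7615=606824; balance=1171658-606824=564834
3. interest=⌊564834·65/10000⌋=3671; principal=min(614439-3671,564834)=564834; balance=564834-564834=0

1 11534 602905 1171658
2 7615 606824 564834
3 3671 564834 0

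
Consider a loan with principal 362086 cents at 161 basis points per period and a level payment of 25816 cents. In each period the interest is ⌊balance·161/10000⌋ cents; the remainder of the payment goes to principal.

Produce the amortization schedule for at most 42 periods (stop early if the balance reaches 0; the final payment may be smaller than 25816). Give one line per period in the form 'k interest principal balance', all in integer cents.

1 5829 19987 342099
2 5507 20309 321790
3 5180 20636 301154
4 4848 20968 280186
5 4510 21306 258880
6 4167 21649 237231
7 3819 21997 215234
8 3465 22351 192883
9 3105 22711 170172
10 2739 23077 147095
11 2368 23448 123647
12 1990 23826 99821
13 1607 24209 75612
14 1217 24599 51013
15 821 24995 26018
16 418 25398 620
17 9 620 0

1. interest=⌊362086·161/10000⌋=5829; principal=25816-5829=19987; balance=362086-19987=342099
2. interest=⌊342099·161/10000⌋=5507; principal=25816-5507=20309; balance=342099-20309=321790
3. interest=⌊321790·161/10000⌋=5180; principal=25816-5180=20636; balance=321790-20636=301154
4. interest=⌊301154·161/10000⌋=4848; principal=25816-4848=20968; balance=301154-20968=280186
5. interest=⌊280186·161/10000⌋=4510; principal=25816-4510=21306; balance=280186-21306=258880
6. interest=⌊258880·161/10000⌋=4167; principal=25816-4167=21649; balance=258880-21649=237231
7. interest=⌊237231·161/10000⌋=3819; principal=25816-3819=21997; balance=237231-21997=215234
8. interest=⌊215234·161/10000⌋=3465; principal=25816-3465=22351; balance=215234-22351=192883
9. interest=⌊192883·161/10000⌋=3105; principal=25816-3105=22711; balance=192883-22711=170172
10. interest=⌊170172·161/10000⌋=2739; principal=25816-2739=23077; balance=170172-23077=147095
11. interest=⌊147095·161/10000⌋=2368; principal=25816-2368=23448; balance=147095-23448=123647
12. interest=⌊123647·161/10000⌋=1990; principal=25816-1990=23826; balance=123647-23826=99821
13. interest=⌊99821·161/10000⌋=1607; principal=25816-1607=24209; balance=99821-24209=75612
14. interest=⌊75612·161/10000⌋=1217; principal=25816-1217=24599; balance=75612-24599=51013
15. interest=⌊51013·161/10000⌋=821; principal=25816-821=24995; balance=51013-24995=26018
16. interest=⌊26018·161/10000⌋=418; principal=25816-418=25398; balance=26018-25398=620
17. interest=⌊620·161/10000⌋=9; principal=min(25816-9,620)=620; balance=620-620=0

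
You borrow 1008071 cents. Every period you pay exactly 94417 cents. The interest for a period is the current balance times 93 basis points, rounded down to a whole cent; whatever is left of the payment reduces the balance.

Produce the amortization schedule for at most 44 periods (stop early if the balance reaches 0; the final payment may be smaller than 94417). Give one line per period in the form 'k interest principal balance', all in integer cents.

1. interest=⌊1008071·93/10000⌋=9375; principal=94417-9375=85042; balance=1008071-85042=923029
2. interest=⌊923029·93/10000⌋=8584; principal=94417-8584=85833; balance=923029-85833=837196
3. interest=⌊837196·93/10000⌋=7785; principal=94417-7785=86632; balance=837196-86632=750564
4. interest=⌊750564·93/10000⌋=6980; principal=94417-6980=87437; balance=750564-87437=663127
5. interest=⌊663127·93/10000⌋=6167; principal=94417-6167=88250; balance=663127-88250=574877
6. interest=⌊574877·93/10000⌋=5346; principal=94417-5346=89071; balance=574877-89071=485806
7. interest=⌊485806·93/10000⌋=4517; principal=94417-4517=89900; balance=485806-89900=395906
8. interest=⌊395906·93/10000⌋=3681; principal=94417-3681=90736; balance=395906-90736=305170
9. interest=⌊305170·93/10000⌋=2838; principal=94417-2838=91579; balance=305170-91579=213591
10. interest=⌊213591·93/10000⌋=1986; principal=94417-1986=92431; balance=213591-92431=121160
11. interest=⌊121160·93/10000⌋=1126; principal=94417-1126=93291; balance=121160-93291=27869
12. interest=⌊27869·93/10000⌋=259; principal=min(94417-259,27869)=27869; balance=27869-27869=0

1 9375 85042 923029
2 8584 85833 837196
3 7785 86632 750564
4 6980 87437 663127
5 6167 88250 574877
6 5346 89071 485806
7 4517 89900 395906
8 3681 90736 305170
9 2838 91579 213591
10 1986 92431 121160
11 1126 93291 27869
12 259 27869 0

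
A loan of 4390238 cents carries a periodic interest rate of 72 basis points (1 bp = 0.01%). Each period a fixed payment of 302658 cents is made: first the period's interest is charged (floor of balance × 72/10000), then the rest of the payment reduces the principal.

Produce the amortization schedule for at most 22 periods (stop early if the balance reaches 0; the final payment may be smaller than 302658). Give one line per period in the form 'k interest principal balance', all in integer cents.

1. interest=⌊4390238·72/10000⌋=31609; principal=302658-31609=271049; balance=4390238-271049=4119189
2. interest=⌊4119189·72/10000⌋=29658; principal=302658-29658=273000; balance=4119189-273000=3846189
3. interest=⌊3846189·72/10000⌋=27692; principal=302658-27692=274966; balance=3846189-274966=3571223
4. interest=⌊3571223·72/10000⌋=25712; principal=302658-25712=276946; balance=3571223-276946=3294277
5. interest=⌊3294277·72/10000⌋=23718; principal=302658-23718=278940; balance=3294277-278940=3015337
6. interest=⌊3015337·72/10000⌋=21710; principal=302658-21710=280948; balance=3015337-280948=2734389
7. interest=⌊2734389·72/10000⌋=19687; principal=302658-19687=282971; balance=2734389-282971=2451418
8. interest=⌊2451418·72/10000⌋=17650; principal=302658-17650=285008; balance=2451418-285008=2166410
9. interest=⌊2166410·72/10000⌋=15598; principal=302658-15598=287060; balance=2166410-287060=1879350
10. interest=⌊1879350·72/10000⌋=13531; principal=302658-13531=289127; balance=1879350-289127=1590223
11. interest=⌊1590223·72/10000⌋=11449; principal=302658-11449=291209; balance=1590223-291209=1299014
12. interest=⌊1299014·72/10000⌋=9352; principal=302658-9352=293306; balance=1299014-293306=1005708
13. interest=⌊1005708·72/10000⌋=7241; principal=302658-7241=295417; balance=1005708-295417=710291
14. interest=⌊710291·72/10000⌋=5114; principal=302658-5114=297544; balance=710291-297544=412747
15. interest=⌊412747·72/10000⌋=2971; principal=302658-2971=299687; balance=412747-299687=113060
16. interest=⌊113060·72/10000⌋=814; principal=min(302658-814,113060)=113060; balance=113060-113060=0

1 31609 271049 4119189
2 29658 273000 3846189
3 27692 274966 3571223
4 25712 276946 3294277
5 23718 278940 3015337
6 21710 280948 2734389
7 19687 282971 2451418
8 17650 285008 2166410
9 15598 287060 1879350
10 13531 289127 1590223
11 11449 291209 1299014
12 9352 293306 1005708
13 7241 295417 710291
14 5114 297544 412747
15 2971 299687 113060
16 814 113060 0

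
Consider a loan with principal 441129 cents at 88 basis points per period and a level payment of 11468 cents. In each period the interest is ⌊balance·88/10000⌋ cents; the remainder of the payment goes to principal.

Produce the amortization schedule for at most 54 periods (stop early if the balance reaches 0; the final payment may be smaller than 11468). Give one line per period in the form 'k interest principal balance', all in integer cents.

1 3881 7587 433542
2 3815 7653 425889
3 3747 7721 418168
4 3679 7789 410379
5 3611 7857 402522
6 3542 7926 394596
7 3472 7996 386600
8 3402 8066 378534
9 3331 8137 370397
10 3259 8209 362188
11 3187 8281 353907
12 3114 8354 345553
13 3040 8428 337125
14 2966 8502 328623
15 2891 8577 320046
16 2816 8652 311394
17 2740 8728 302666
18 2663 8805 293861
19 2585 8883 284978
20 2507 8961 276017
21 2428 9040 266977
22 2349 9119 257858
23 2269 9199 248659
24 2188 9280 239379
25 2106 9362 230017
26 2024 9444 220573
27 1941 9527 211046
28 1857 9611 201435
29 1772 9696 191739
30 1687 9781 181958
31 1601 9867 172091
32 1514 9954 162137
33 1426 10042 152095
34 1338 10130 141965
35 1249 10219 131746
36 1159 10309 121437
37 1068 10400 111037
38 977 10491 100546
39 884 10584 89962
40 791 10677 79285
41 697 10771 68514
42 602 10866 57648
43 507 10961 46687
44 410 11058 35629
45 313 11155 24474
46 215 11253 13221
47 116 11352 1869
48 16 1869 0

1. interest=⌊441129·88/10000⌋=3881; principal=11468-3881=7587; balance=441129-7587=433542
2. interest=⌊433542·88/10000⌋=3815; principal=11468-3815=7653; balance=433542-7653=425889
3. interest=⌊425889·88/10000⌋=3747; principal=11468-3747=7721; balance=425889-7721=418168
4. interest=⌊418168·88/10000⌋=3679; principal=11468-3679=7789; balance=418168-7789=410379
5. interest=⌊410379·88/10000⌋=3611; principal=11468-3611=7857; balance=410379-7857=402522
6. interest=⌊402522·88/10000⌋=3542; principal=11468-3542=7926; balance=402522-7926=394596
7. interest=⌊394596·88/10000⌋=3472; principal=11468-3472=7996; balance=394596-7996=386600
8. interest=⌊386600·88/10000⌋=3402; principal=11468-3402=8066; balance=386600-8066=378534
9. interest=⌊378534·88/10000⌋=3331; principal=11468-3331=8137; balance=378534-8137=370397
10. interest=⌊370397·88/10000⌋=3259; principal=11468-3259=8209; balance=370397-8209=362188
11. interest=⌊362188·88/10000⌋=3187; principal=11468-3187=8281; balance=362188-8281=353907
12. interest=⌊353907·88/10000⌋=3114; principal=11468-3114=8354; balance=353907-8354=345553
13. interest=⌊345553·88/10000⌋=3040; principal=11468-3040=8428; balance=345553-8428=337125
14. interest=⌊337125·88/10000⌋=2966; principal=11468-2966=8502; balance=337125-8502=328623
15. interest=⌊328623·88/10000⌋=2891; principal=11468-2891=8577; balance=328623-8577=320046
16. interest=⌊320046·88/10000⌋=2816; principal=11468-2816=8652; balance=320046-8652=311394
17. interest=⌊311394·88/10000⌋=2740; principal=11468-2740=8728; balance=311394-8728=302666
18. interest=⌊302666·88/10000⌋=2663; principal=11468-2663=8805; balance=302666-8805=293861
19. interest=⌊293861·88/10000⌋=2585; principal=11468-2585=8883; balance=293861-8883=284978
20. interest=⌊284978·88/10000⌋=2507; principal=11468-2507=8961; balance=284978-8961=276017
21. interest=⌊276017·88/10000⌋=2428; principal=11468-2428=9040; balance=276017-9040=266977
22. interest=⌊266977·88/10000⌋=2349; principal=11468-2349=9119; balance=266977-9119=257858
23. interest=⌊257858·88/10000⌋=2269; principal=11468-2269=9199; balance=257858-9199=248659
24. interest=⌊248659·88/10000⌋=2188; principal=11468-2188=9280; balance=248659-9280=239379
25. interest=⌊239379·88/10000⌋=2106; principal=11468-2106=9362; balance=239379-9362=230017
26. interest=⌊230017·88/10000⌋=2024; principal=11468-2024=9444; balance=230017-9444=220573
27. interest=⌊220573·88/10000⌋=1941; principal=11468-1941=9527; balance=220573-9527=211046
28. interest=⌊211046·88/10000⌋=1857; principal=11468-1857=9611; balance=211046-9611=201435
29. interest=⌊201435·88/10000⌋=1772; principal=11468-1772=9696; balance=201435-9696=191739
30. interest=⌊191739·88/10000⌋=1687; principal=11468-1687=9781; balance=191739-9781=181958
31. interest=⌊181958·88/10000⌋=1601; principal=11468-1601=9867; balance=181958-9867=172091
32. interest=⌊172091·88/10000⌋=1514; principal=11468-1514=9954; balance=172091-9954=162137
33. interest=⌊162137·88/10000⌋=1426; principal=11468-1426=10042; balance=162137-10042=152095
34. interest=⌊152095·88/10000⌋=1338; principal=11468-1338=10130; balance=152095-10130=141965
35. interest=⌊141965·88/10000⌋=1249; principal=11468-1249=10219; balance=141965-10219=131746
36. interest=⌊131746·88/10000⌋=1159; principal=11468-1159=10309; balance=131746-10309=121437
37. interest=⌊121437·88/10000⌋=1068; principal=11468-1068=10400; balance=121437-10400=111037
38. interest=⌊111037·88/10000⌋=977; principal=11468-977=10491; balance=111037-10491=100546
39. interest=⌊100546·88/10000⌋=884; principal=11468-884=10584; balance=100546-10584=89962
40. interest=⌊89962·88/10000⌋=791; principal=11468-791=10677; balance=89962-10677=79285
41. interest=⌊79285·88/10000⌋=697; principal=11468-697=10771; balance=79285-10771=68514
42. interest=⌊68514·88/10000⌋=602; principal=11468-602=10866; balance=68514-10866=57648
43. interest=⌊57648·88/10000⌋=507; principal=11468-507=10961; balance=57648-10961=46687
44. interest=⌊46687·88/10000⌋=410; principal=11468-410=11058; balance=46687-11058=35629
45. interest=⌊35629·88/10000⌋=313; principal=11468-313=11155; balance=35629-11155=24474
46. interest=⌊24474·88/10000⌋=215; principal=11468-215=11253; balance=24474-11253=13221
47. interest=⌊13221·88/10000⌋=116; principal=11468-116=11352; balance=13221-11352=1869
48. interest=⌊1869·88/10000⌋=16; principal=min(11468-16,1869)=1869; balance=1869-1869=0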